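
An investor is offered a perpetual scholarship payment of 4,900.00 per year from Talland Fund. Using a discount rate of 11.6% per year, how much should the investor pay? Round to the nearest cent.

42241.38

Level perpetuity: PV = C / r = 4,900.00 / 0.116 = 42,241.38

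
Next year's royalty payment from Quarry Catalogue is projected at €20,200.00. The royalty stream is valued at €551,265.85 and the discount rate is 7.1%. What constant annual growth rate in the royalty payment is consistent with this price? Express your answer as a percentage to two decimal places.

P = D₁/(r−g) ⇒ g = r − D₁/P = 0.071 − €20,200.00/€551,265.85 = 0.034357

3.44%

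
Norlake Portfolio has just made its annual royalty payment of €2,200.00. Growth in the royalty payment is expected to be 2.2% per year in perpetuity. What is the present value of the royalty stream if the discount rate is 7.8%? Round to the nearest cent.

€40150.00

D₁ = D₀ × (1 + g) = €2,200.00 × 1.022 = €2,248.4000
Growing perpetuity: P = D₁ / (r − g) = €2,248.4000 / (0.078 − 0.022) = €40,150.00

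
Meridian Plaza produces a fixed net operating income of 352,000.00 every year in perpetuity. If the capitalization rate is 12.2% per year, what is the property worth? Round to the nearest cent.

2885245.90

Level perpetuity: PV = C / r = 352,000.00 / 0.122 = 2,885,245.90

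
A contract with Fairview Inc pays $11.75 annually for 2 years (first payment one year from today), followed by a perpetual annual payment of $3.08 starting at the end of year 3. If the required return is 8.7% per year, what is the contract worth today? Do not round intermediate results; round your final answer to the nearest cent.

$50.72

PV of 2-year annuity: $11.75 × [1 − (1+0.087)^−2] / 0.087 = 20.75397
Perpetuity value at year 2: $3.08 / 0.087 = 35.40230
PV of perpetuity: 35.40230 / (1+0.087)^2 = 29.96211
Total PV = 20.75397 + 29.96211 = 50.71608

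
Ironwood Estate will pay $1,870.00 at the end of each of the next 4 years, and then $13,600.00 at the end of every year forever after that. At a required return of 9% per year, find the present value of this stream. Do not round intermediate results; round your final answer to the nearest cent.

$113109.20

PV of 4-year annuity: $1,870.00 × [1 − (1+0.09)^−4] / 0.09 = 6058.27617
Perpetuity value at year 4: $13,600.00 / 0.09 = 151111.11111
PV of perpetuity: 151111.11111 / (1+0.09)^4 = 107050.92078
Total PV = 6058.27617 + 107050.92078 = 113109.19695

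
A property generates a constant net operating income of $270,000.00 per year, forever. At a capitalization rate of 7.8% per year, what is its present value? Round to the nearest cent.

$3461538.46

Level perpetuity: PV = C / r = $270,000.00 / 0.078 = $3,461,538.46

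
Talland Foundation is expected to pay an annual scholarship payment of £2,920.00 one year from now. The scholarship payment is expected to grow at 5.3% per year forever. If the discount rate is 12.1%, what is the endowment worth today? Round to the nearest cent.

£42941.18

Growing perpetuity: P = D₁ / (r − g) = £2,920.0000 / (0.121 − 0.053) = £42,941.18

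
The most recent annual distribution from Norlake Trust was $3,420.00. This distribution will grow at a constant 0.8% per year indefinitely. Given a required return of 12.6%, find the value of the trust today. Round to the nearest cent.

$29214.92

D₁ = D₀ × (1 + g) = $3,420.00 × 1.008 = $3,447.3600
Growing perpetuity: P = D₁ / (r − g) = $3,447.3600 / (0.126 − 0.008) = $29,214.92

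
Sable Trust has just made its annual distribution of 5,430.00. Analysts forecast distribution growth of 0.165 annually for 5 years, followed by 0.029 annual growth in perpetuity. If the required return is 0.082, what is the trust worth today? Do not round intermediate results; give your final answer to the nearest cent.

186632.15

D_1 = 6325.95000
D_2 = 7369.73175
D_3 = 8585.73749
D_4 = 10002.38417
D_5 = 11652.77756
Terminal value at year 5: TV = D_5×(1+g_2)/(r−g_2) = 11990.70811/0.053 = 226239.77571
P_0 = D_1/(1+r)^1 + D_2/(1+r)^2 + D_3/(1+r)^3 + D_4/(1+r)^4 + D_5/(1+r)^5 + TV/(1+r)^5
    = 5846.53420 + 6295.02065 + 6777.91040 + 7297.84253 + 7857.65854 + 152557.18192 = 186632.14824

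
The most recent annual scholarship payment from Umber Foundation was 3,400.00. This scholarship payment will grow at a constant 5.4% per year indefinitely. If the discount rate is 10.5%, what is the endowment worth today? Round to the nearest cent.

70266.67

D₁ = D₀ × (1 + g) = 3,400.00 × 1.054 = 3,583.6000
Growing perpetuity: P = D₁ / (r − g) = 3,583.6000 / (0.105 − 0.054) = 70,266.67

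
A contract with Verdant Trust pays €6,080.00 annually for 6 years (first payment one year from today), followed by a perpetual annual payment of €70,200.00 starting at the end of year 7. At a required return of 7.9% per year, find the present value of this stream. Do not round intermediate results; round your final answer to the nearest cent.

PV of 6-year annuity: €6,080.00 × [1 − (1+0.079)^−6] / 0.079 = 28192.57958
Perpetuity value at year 6: €70,200.00 / 0.079 = 888607.59494
PV of perpetuity: 888607.59494 / (1+0.079)^6 = 563094.58730
Total PV = 28192.57958 + 563094.58730 = 591287.16688

€591287.17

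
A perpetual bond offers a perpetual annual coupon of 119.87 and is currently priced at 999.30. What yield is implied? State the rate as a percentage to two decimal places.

12.00%

P = C/r ⇒ r = C/P = 119.87/999.30 = 0.119954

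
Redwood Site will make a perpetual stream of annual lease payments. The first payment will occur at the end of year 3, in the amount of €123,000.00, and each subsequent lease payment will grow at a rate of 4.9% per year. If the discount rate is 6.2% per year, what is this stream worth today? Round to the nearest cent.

Value at end of year 2: C₁ / (r − g) = €123,000.00 / (0.062 − 0.049) = €9,461,538.4615
Discount to today: PV = €9,461,538.4615 / (1 + 0.062)^2 = €9,461,538.4615 / 1.127844 = €8,389,048.89

€8389048.89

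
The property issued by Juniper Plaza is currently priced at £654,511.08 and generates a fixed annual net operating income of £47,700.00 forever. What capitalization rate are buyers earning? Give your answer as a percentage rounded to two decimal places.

P = C/r ⇒ r = C/P = £47,700.00/£654,511.08 = 0.072879

7.29%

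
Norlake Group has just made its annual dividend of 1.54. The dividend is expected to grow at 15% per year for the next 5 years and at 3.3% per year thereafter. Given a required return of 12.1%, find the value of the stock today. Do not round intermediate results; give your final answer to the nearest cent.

28.86

D_1 = 1.77100
D_2 = 2.03665
D_3 = 2.34215
D_4 = 2.69347
D_5 = 3.09749
Terminal value at year 5: TV = D_5×(1+g_2)/(r−g_2) = 3.19971/0.088 = 36.36031
P_0 = D_1/(1+r)^1 + D_2/(1+r)^2 + D_3/(1+r)^3 + D_4/(1+r)^4 + D_5/(1+r)^5 + TV/(1+r)^5
    = 1.57984 + 1.62071 + 1.66264 + 1.70565 + 1.74977 + 20.53996 = 28.85856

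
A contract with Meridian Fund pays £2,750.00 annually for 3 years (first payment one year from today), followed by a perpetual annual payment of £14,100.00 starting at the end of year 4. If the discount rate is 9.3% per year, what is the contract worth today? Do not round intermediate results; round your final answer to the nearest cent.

PV of 3-year annuity: £2,750.00 × [1 − (1+0.093)^−3] / 0.093 = 6924.00946
Perpetuity value at year 3: £14,100.00 / 0.093 = 151612.90323
PV of perpetuity: 151612.90323 / (1+0.093)^3 = 116111.61835
Total PV = 6924.00946 + 116111.61835 = 123035.62781

£123035.63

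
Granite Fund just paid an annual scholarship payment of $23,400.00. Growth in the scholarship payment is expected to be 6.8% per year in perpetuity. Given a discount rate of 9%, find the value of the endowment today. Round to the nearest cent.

D₁ = D₀ × (1 + g) = $23,400.00 × 1.068 = $24,991.2000
Growing perpetuity: P = D₁ / (r − g) = $24,991.2000 / (0.09 − 0.068) = $1,135,963.64

$1135963.64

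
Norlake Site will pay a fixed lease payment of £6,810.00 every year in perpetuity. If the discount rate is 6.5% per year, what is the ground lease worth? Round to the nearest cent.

£104769.23

Level perpetuity: PV = C / r = £6,810.00 / 0.065 = £104,769.23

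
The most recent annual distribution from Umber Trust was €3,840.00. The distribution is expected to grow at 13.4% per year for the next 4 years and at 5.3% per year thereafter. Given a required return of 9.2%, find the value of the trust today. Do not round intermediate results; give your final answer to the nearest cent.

€137469.66

D_1 = 4354.56000
D_2 = 4938.07104
D_3 = 5599.77256
D_4 = 6350.14208
Terminal value at year 4: TV = D_4×(1+g_2)/(r−g_2) = 6686.69961/0.039 = 171453.83622
P_0 = D_1/(1+r)^1 + D_2/(1+r)^2 + D_3/(1+r)^3 + D_4/(1+r)^4 + TV/(1+r)^4
    = 3987.69231 + 4141.06509 + 4300.33682 + 4465.73439 + 120574.82861 = 137469.65722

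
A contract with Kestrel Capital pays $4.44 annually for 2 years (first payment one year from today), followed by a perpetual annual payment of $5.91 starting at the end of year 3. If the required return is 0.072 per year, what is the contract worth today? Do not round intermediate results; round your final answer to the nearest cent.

PV of 2-year annuity: $4.44 × [1 − (1+0.072)^−2] / 0.072 = 8.00540
Perpetuity value at year 2: $5.91 / 0.072 = 82.08333
PV of perpetuity: 82.08333 / (1+0.072)^2 = 71.42749
Total PV = 8.00540 + 71.42749 = 79.43290

$79.43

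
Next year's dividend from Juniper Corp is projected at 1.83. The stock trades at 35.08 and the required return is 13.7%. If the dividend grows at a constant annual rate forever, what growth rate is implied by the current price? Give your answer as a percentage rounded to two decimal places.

8.48%

P = D₁/(r−g) ⇒ g = r − D₁/P = 0.137 − 1.83/35.08 = 0.084834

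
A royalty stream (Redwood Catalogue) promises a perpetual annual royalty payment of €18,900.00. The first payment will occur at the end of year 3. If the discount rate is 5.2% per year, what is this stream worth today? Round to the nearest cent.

€328418.02

Value at end of year 2: C / r = €18,900.00 / 0.052 = €363,461.5385
Discount to today: PV = €363,461.5385 / (1 + 0.052)^2 = €363,461.5385 / 1.106704 = €328,418.02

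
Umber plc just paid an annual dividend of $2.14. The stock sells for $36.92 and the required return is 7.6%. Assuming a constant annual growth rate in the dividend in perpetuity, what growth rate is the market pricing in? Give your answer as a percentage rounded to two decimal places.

P = D₀(1+g)/(r−g) ⇒ P(r−g) = D₀(1+g) ⇒ g(P+D₀) = P·r − D₀
g = (P·r − D₀)/(P + D₀) = ($36.92×0.076 − $2.14) / ($36.92 + $2.14) = 0.017049

1.70%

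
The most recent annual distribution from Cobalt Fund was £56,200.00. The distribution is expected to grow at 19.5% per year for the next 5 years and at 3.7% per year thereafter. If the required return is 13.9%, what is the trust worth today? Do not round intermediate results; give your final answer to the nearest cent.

£1051599.14

D_1 = 67159.00000
D_2 = 80255.00500
D_3 = 95904.73097
D_4 = 114606.15352
D_5 = 136954.35345
Terminal value at year 5: TV = D_5×(1+g_2)/(r−g_2) = 142021.66453/0.102 = 1392369.26008
P_0 = D_1/(1+r)^1 + D_2/(1+r)^2 + D_3/(1+r)^3 + D_4/(1+r)^4 + D_5/(1+r)^5 + TV/(1+r)^5
    = 58963.12555 + 61862.10275 + 64903.61087 + 68094.65759 + 71442.59510 + 726333.05018 = 1051599.14204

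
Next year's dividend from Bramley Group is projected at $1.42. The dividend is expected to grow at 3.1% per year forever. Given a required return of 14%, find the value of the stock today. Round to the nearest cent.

Growing perpetuity: P = D₁ / (r − g) = $1.4200 / (0.14 − 0.031) = $13.03

$13.03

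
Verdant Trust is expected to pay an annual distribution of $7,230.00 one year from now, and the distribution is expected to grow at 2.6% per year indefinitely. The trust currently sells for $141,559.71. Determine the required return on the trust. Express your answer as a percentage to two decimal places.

P = D₁/(r − g) ⇒ r = D₁/P + g = $7,230.0000/$141,559.71 + 0.026 = 0.051074 + 0.026 = 0.077074

7.71%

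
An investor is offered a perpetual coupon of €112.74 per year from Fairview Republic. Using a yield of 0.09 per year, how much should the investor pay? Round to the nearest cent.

€1252.67

Level perpetuity: PV = C / r = €112.74 / 0.09 = €1,252.67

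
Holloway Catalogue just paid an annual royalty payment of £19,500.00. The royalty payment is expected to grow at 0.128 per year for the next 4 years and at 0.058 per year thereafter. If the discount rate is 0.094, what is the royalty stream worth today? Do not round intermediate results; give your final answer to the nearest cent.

D_1 = 21996.00000
D_2 = 24811.48800
D_3 = 27987.35846
D_4 = 31569.74035
Terminal value at year 4: TV = D_4×(1+g_2)/(r−g_2) = 33400.78529/0.036 = 927799.59132
P_0 = D_1/(1+r)^1 + D_2/(1+r)^2 + D_3/(1+r)^3 + D_4/(1+r)^4 + TV/(1+r)^4
    = 20106.03291 + 20730.90047 + 21375.18806 + 22039.49920 + 647716.39327 = 731968.01391

£731968.01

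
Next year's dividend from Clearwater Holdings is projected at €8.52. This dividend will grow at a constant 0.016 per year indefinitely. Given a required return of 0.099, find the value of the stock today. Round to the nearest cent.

Growing perpetuity: P = D₁ / (r − g) = €8.5200 / (0.099 − 0.016) = €102.65

€102.65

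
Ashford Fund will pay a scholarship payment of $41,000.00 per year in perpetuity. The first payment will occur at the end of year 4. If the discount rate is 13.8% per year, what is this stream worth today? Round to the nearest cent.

$201594.18

Value at end of year 3: C / r = $41,000.00 / 0.138 = $297,101.4493
Discount to today: PV = $297,101.4493 / (1 + 0.138)^3 = $297,101.4493 / 1.473760 = $201,594.18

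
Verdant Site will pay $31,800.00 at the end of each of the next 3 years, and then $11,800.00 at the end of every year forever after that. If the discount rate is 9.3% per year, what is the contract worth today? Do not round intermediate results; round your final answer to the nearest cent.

$177238.15

PV of 3-year annuity: $31,800.00 × [1 − (1+0.093)^−3] / 0.093 = 80066.72759
Perpetuity value at year 3: $11,800.00 / 0.093 = 126881.72043
PV of perpetuity: 126881.72043 / (1+0.093)^3 = 97171.42529
Total PV = 80066.72759 + 97171.42529 = 177238.15288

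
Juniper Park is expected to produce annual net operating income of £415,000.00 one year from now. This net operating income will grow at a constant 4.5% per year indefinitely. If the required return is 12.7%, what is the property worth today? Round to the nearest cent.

£5060975.61

Growing perpetuity: P = D₁ / (r − g) = £415,000.0000 / (0.127 − 0.045) = £5,060,975.61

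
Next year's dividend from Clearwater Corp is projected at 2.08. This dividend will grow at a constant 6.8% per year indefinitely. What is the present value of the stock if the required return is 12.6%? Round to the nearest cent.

35.86

Growing perpetuity: P = D₁ / (r − g) = 2.0800 / (0.126 − 0.068) = 35.86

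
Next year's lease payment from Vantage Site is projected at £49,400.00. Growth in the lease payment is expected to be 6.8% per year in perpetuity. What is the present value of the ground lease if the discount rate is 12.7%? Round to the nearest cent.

Growing perpetuity: P = D₁ / (r − g) = £49,400.0000 / (0.127 − 0.068) = £837,288.14

£837288.14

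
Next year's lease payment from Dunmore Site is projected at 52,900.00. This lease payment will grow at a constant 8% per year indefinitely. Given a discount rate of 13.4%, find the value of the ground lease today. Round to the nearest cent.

Growing perpetuity: P = D₁ / (r − g) = 52,900.0000 / (0.134 − 0.08) = 979,629.63

979629.63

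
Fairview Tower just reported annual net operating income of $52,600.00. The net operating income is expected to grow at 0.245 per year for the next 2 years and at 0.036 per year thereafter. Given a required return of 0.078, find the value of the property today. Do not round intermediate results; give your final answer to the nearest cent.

D_1 = 65487.00000
D_2 = 81531.31500
Terminal value at year 2: TV = D_2×(1+g_2)/(r−g_2) = 84466.44234/0.042 = 2011105.77000
P_0 = D_1/(1+r)^1 + D_2/(1+r)^2 + TV/(1+r)^2
    = 60748.60853 + 70159.57108 + 1730602.75333 = 1861510.93294

$1861510.93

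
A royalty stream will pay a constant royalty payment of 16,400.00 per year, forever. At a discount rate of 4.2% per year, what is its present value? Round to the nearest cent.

390476.19

Level perpetuity: PV = C / r = 16,400.00 / 0.042 = 390,476.19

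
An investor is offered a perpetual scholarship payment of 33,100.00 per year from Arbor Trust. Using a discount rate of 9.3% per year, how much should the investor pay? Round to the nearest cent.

355913.98

Level perpetuity: PV = C / r = 33,100.00 / 0.093 = 355,913.98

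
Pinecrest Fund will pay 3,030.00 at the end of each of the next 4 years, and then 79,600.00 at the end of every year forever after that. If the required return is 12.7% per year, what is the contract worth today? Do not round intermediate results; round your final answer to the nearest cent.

PV of 4-year annuity: 3,030.00 × [1 − (1+0.127)^−4] / 0.127 = 9069.11671
Perpetuity value at year 4: 79,600.00 / 0.127 = 626771.65354
PV of perpetuity: 626771.65354 / (1+0.127)^4 = 388520.27065
Total PV = 9069.11671 + 388520.27065 = 397589.38736

397589.39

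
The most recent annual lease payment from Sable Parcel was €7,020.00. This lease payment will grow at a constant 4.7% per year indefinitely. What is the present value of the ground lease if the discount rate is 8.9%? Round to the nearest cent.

D₁ = D₀ × (1 + g) = €7,020.00 × 1.047 = €7,349.9400
Growing perpetuity: P = D₁ / (r − g) = €7,349.9400 / (0.089 − 0.047) = €174,998.57

€174998.57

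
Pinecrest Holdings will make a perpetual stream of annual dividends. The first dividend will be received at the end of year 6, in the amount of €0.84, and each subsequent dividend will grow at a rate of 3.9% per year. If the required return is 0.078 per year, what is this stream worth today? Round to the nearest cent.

Value at end of year 5: C₁ / (r − g) = €0.84 / (0.078 − 0.039) = €21.5385
Discount to today: PV = €21.5385 / (1 + 0.078)^5 = €21.5385 / 1.455773 = €14.80

€14.80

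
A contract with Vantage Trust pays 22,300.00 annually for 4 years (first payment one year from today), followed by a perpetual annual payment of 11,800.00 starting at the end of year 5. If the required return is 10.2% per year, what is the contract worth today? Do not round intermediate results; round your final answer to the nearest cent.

148826.27

PV of 4-year annuity: 22,300.00 × [1 − (1+0.102)^−4] / 0.102 = 70383.04533
Perpetuity value at year 4: 11,800.00 / 0.102 = 115686.27451
PV of perpetuity: 115686.27451 / (1+0.102)^4 = 78443.22810
Total PV = 70383.04533 + 78443.22810 = 148826.27343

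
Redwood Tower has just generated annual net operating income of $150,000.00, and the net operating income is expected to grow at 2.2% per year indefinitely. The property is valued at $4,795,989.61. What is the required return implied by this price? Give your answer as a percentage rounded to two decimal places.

5.40%

D₁ = $150,000.00 × 1.022 = $153,300.0000
P = D₁/(r − g) ⇒ r = D₁/P + g = $153,300.0000/$4,795,989.61 + 0.022 = 0.031964 + 0.022 = 0.053964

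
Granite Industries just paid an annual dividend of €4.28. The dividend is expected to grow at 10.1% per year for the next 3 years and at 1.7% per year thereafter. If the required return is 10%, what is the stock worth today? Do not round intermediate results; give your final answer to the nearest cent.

D_1 = 4.71228
D_2 = 5.18822
D_3 = 5.71223
Terminal value at year 3: TV = D_3×(1+g_2)/(r−g_2) = 5.80934/0.083 = 69.99203
P_0 = D_1/(1+r)^1 + D_2/(1+r)^2 + D_3/(1+r)^3 + TV/(1+r)^3
    = 4.28389 + 4.28779 + 4.29168 + 52.58605 = 65.44941

€65.45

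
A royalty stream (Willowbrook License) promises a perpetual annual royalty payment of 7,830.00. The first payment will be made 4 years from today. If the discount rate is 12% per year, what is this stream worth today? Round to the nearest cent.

Value at end of year 3: C / r = 7,830.00 / 0.12 = 65,250.0000
Discount to today: PV = 65,250.0000 / (1 + 0.12)^3 = 65,250.0000 / 1.404928 = 46,443.66

46443.66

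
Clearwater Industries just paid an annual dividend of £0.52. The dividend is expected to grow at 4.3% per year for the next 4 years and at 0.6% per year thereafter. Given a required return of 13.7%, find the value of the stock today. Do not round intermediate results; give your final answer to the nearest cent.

D_1 = 0.54236
D_2 = 0.56568
D_3 = 0.59001
D_4 = 0.61538
Terminal value at year 4: TV = D_4×(1+g_2)/(r−g_2) = 0.61907/0.131 = 4.72571
P_0 = D_1/(1+r)^1 + D_2/(1+r)^2 + D_3/(1+r)^3 + D_4/(1+r)^4 + TV/(1+r)^4
    = 0.47701 + 0.43757 + 0.40140 + 0.36821 + 2.82765 = 4.51184

£4.51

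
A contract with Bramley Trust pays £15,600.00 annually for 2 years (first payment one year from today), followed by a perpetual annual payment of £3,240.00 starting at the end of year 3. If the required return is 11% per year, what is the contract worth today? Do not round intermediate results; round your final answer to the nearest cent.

PV of 2-year annuity: £15,600.00 × [1 − (1+0.11)^−2] / 0.11 = 26715.36401
Perpetuity value at year 2: £3,240.00 / 0.11 = 29454.54545
PV of perpetuity: 29454.54545 / (1+0.11)^2 = 23905.96985
Total PV = 26715.36401 + 23905.96985 = 50621.33386

£50621.33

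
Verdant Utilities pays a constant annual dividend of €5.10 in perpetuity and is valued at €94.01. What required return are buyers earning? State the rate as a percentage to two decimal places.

5.42%

P = C/r ⇒ r = C/P = €5.10/€94.01 = 0.054250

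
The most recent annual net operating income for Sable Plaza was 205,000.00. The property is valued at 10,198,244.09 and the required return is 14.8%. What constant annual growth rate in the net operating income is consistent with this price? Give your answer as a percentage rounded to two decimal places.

12.54%

P = D₀(1+g)/(r−g) ⇒ P(r−g) = D₀(1+g) ⇒ g(P+D₀) = P·r − D₀
g = (P·r − D₀)/(P + D₀) = (10,198,244.09×0.148 − 205,000.00) / (10,198,244.09 + 205,000.00) = 0.125378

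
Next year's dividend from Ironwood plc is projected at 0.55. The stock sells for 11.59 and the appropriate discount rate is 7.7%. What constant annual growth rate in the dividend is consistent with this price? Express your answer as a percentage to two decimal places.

P = D₁/(r−g) ⇒ g = r − D₁/P = 0.077 − 0.55/11.59 = 0.029545

2.95%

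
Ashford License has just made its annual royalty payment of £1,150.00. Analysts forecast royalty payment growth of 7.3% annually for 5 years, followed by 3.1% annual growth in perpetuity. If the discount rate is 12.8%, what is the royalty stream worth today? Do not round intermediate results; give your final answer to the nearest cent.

£14481.65

D_1 = 1233.95000
D_2 = 1324.02835
D_3 = 1420.68242
D_4 = 1524.39224
D_5 = 1635.67287
Terminal value at year 5: TV = D_5×(1+g_2)/(r−g_2) = 1686.37873/0.097 = 17385.34772
P_0 = D_1/(1+r)^1 + D_2/(1+r)^2 + D_3/(1+r)^3 + D_4/(1+r)^4 + D_5/(1+r)^5 + TV/(1+r)^5
    = 1093.92730 + 1040.58865 + 989.85073 + 941.58673 + 895.67603 + 9520.02049 = 14481.64993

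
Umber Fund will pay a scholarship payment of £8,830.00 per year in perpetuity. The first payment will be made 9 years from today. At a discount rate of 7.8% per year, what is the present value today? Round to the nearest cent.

Value at end of year 8: C / r = £8,830.00 / 0.078 = £113,205.1282
Discount to today: PV = £113,205.1282 / (1 + 0.078)^8 = £113,205.1282 / 1.823686 = £62,074.90

£62074.90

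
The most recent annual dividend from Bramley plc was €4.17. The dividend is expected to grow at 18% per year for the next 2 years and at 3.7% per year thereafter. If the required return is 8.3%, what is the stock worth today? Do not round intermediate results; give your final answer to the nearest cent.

€121.09

D_1 = 4.92060
D_2 = 5.80631
Terminal value at year 2: TV = D_2×(1+g_2)/(r−g_2) = 6.02114/0.046 = 130.89438
P_0 = D_1/(1+r)^1 + D_2/(1+r)^2 + TV/(1+r)^2
    = 4.54349 + 4.95043 + 111.59997 = 121.09389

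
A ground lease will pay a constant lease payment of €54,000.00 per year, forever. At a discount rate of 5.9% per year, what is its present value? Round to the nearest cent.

Level perpetuity: PV = C / r = €54,000.00 / 0.059 = €915,254.24

€915254.24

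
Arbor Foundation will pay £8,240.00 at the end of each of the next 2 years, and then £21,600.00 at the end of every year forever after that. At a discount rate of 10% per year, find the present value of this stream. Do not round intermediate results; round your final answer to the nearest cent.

£192813.22

PV of 2-year annuity: £8,240.00 × [1 − (1+0.1)^−2] / 0.1 = 14300.82645
Perpetuity value at year 2: £21,600.00 / 0.1 = 216000.00000
PV of perpetuity: 216000.00000 / (1+0.1)^2 = 178512.39669
Total PV = 14300.82645 + 178512.39669 = 192813.22314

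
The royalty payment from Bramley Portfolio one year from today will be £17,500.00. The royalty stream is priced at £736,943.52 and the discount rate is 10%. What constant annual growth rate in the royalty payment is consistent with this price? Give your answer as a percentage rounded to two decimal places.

P = D₁/(r−g) ⇒ g = r − D₁/P = 0.1 − £17,500.00/£736,943.52 = 0.076253

7.63%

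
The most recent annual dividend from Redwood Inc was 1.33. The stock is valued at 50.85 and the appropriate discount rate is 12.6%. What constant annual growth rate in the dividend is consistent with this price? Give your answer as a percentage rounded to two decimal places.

9.73%

P = D₀(1+g)/(r−g) ⇒ P(r−g) = D₀(1+g) ⇒ g(P+D₀) = P·r − D₀
g = (P·r − D₀)/(P + D₀) = (50.85×0.126 − 1.33) / (50.85 + 1.33) = 0.097300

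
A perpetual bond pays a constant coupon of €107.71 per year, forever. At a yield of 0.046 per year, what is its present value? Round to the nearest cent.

Level perpetuity: PV = C / r = €107.71 / 0.046 = €2,341.52

€2341.52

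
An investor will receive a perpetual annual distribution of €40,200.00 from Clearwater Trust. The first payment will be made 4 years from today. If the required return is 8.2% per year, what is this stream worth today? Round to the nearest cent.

Value at end of year 3: C / r = €40,200.00 / 0.082 = €490,243.9024
Discount to today: PV = €490,243.9024 / (1 + 0.082)^3 = €490,243.9024 / 1.266723 = €387,017.34

€387017.34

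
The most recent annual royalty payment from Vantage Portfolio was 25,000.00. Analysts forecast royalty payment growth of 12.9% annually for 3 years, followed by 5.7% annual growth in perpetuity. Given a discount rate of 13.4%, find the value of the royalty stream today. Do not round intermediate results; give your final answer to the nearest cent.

D_1 = 28225.00000
D_2 = 31866.02500
D_3 = 35976.74223
Terminal value at year 3: TV = D_3×(1+g_2)/(r−g_2) = 38027.41653/0.077 = 493862.55236
P_0 = D_1/(1+r)^1 + D_2/(1+r)^2 + D_3/(1+r)^3 + TV/(1+r)^3
    = 24889.77072 + 24780.02747 + 24670.76809 + 338662.36190 = 413002.92818

413002.93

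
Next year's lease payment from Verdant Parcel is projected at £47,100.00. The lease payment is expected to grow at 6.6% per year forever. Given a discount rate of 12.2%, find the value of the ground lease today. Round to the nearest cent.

Growing perpetuity: P = D₁ / (r − g) = £47,100.0000 / (0.122 − 0.066) = £841,071.43

£841071.43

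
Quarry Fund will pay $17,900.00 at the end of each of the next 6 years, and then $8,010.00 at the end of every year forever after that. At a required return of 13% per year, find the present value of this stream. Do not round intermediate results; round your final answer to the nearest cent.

PV of 6-year annuity: $17,900.00 × [1 − (1+0.13)^−6] / 0.13 = 71556.14122
Perpetuity value at year 6: $8,010.00 / 0.13 = 61615.38462
PV of perpetuity: 61615.38462 / (1+0.13)^6 = 29595.01081
Total PV = 71556.14122 + 29595.01081 = 101151.15203

$101151.15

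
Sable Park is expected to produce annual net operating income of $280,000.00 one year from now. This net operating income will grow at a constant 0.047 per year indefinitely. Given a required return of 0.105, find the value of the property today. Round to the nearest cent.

$4827586.21

Growing perpetuity: P = D₁ / (r − g) = $280,000.0000 / (0.105 − 0.047) = $4,827,586.21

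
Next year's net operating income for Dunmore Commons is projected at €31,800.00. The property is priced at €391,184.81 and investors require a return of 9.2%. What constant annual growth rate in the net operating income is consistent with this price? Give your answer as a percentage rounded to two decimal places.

P = D₁/(r−g) ⇒ g = r − D₁/P = 0.092 − €31,800.00/€391,184.81 = 0.010708

1.07%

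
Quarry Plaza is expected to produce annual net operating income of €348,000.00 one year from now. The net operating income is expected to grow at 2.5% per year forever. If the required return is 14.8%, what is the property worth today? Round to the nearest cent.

€2829268.29

Growing perpetuity: P = D₁ / (r − g) = €348,000.0000 / (0.148 − 0.025) = €2,829,268.29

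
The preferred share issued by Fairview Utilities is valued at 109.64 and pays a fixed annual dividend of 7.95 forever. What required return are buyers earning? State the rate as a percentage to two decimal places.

P = C/r ⇒ r = C/P = 7.95/109.64 = 0.072510

7.25%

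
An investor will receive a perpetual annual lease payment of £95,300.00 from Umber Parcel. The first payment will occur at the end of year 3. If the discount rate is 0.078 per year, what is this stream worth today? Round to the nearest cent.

£1051382.58

Value at end of year 2: C / r = £95,300.00 / 0.078 = £1,221,794.8718
Discount to today: PV = £1,221,794.8718 / (1 + 0.078)^2 = £1,221,794.8718 / 1.162084 = £1,051,382.58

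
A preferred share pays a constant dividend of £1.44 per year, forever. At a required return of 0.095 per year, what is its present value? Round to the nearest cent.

£15.16

Level perpetuity: PV = C / r = £1.44 / 0.095 = £15.16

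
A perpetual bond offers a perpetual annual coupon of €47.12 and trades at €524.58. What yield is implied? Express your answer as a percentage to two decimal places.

8.98%

P = C/r ⇒ r = C/P = €47.12/€524.58 = 0.089824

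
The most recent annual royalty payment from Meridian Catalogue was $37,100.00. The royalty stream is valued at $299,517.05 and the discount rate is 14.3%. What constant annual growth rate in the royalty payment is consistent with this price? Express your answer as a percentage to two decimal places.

P = D₀(1+g)/(r−g) ⇒ P(r−g) = D₀(1+g) ⇒ g(P+D₀) = P·r − D₀
g = (P·r − D₀)/(P + D₀) = ($299,517.05×0.143 − $37,100.00) / ($299,517.05 + $37,100.00) = 0.017025

1.70%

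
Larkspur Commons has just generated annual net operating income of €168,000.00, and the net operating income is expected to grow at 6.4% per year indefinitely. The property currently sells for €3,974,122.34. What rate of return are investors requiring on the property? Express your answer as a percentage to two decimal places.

D₁ = €168,000.00 × 1.064 = €178,752.0000
P = D₁/(r − g) ⇒ r = D₁/P + g = €178,752.0000/€3,974,122.34 + 0.064 = 0.044979 + 0.064 = 0.108979

10.90%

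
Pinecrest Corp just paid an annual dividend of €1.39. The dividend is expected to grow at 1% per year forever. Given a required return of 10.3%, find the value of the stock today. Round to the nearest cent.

€15.10

D₁ = D₀ × (1 + g) = €1.39 × 1.01 = €1.4039
Growing perpetuity: P = D₁ / (r − g) = €1.4039 / (0.103 − 0.01) = €15.10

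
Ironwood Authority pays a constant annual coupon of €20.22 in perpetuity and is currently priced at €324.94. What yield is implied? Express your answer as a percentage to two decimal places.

P = C/r ⇒ r = C/P = €20.22/€324.94 = 0.062227

6.22%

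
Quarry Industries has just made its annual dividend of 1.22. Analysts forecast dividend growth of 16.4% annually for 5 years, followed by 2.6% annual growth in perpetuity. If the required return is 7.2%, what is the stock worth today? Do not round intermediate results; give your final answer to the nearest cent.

48.93

D_1 = 1.42008
D_2 = 1.65297
D_3 = 1.92406
D_4 = 2.23961
D_5 = 2.60690
Terminal value at year 5: TV = D_5×(1+g_2)/(r−g_2) = 2.67468/0.046 = 58.14525
P_0 = D_1/(1+r)^1 + D_2/(1+r)^2 + D_3/(1+r)^3 + D_4/(1+r)^4 + D_5/(1+r)^5 + TV/(1+r)^5
    = 1.32470 + 1.43839 + 1.56183 + 1.69587 + 1.84141 + 41.07148 = 48.93368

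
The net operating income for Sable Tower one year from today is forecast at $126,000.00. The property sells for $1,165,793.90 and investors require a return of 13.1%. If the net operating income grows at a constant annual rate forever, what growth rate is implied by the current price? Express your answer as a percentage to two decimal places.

P = D₁/(r−g) ⇒ g = r − D₁/P = 0.131 − $126,000.00/$1,165,793.90 = 0.022919

2.29%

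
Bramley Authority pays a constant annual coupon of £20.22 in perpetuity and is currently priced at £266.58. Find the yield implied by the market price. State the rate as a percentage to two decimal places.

P = C/r ⇒ r = C/P = £20.22/£266.58 = 0.075850

7.58%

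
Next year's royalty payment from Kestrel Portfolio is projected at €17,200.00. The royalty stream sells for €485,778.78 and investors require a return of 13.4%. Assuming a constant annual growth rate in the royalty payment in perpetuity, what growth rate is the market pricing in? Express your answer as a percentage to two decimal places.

P = D₁/(r−g) ⇒ g = r − D₁/P = 0.134 − €17,200.00/€485,778.78 = 0.098593

9.86%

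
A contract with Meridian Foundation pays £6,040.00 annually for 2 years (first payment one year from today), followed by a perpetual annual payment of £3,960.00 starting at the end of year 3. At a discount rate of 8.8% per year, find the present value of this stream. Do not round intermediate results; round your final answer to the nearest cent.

£48668.90

PV of 2-year annuity: £6,040.00 × [1 − (1+0.088)^−2] / 0.088 = 10653.92517
Perpetuity value at year 2: £3,960.00 / 0.088 = 45000.00000
PV of perpetuity: 45000.00000 / (1+0.088)^2 = 38014.97621
Total PV = 10653.92517 + 38014.97621 = 48668.90138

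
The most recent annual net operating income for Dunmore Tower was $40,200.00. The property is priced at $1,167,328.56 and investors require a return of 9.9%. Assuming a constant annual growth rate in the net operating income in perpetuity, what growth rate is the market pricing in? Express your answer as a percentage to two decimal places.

P = D₀(1+g)/(r−g) ⇒ P(r−g) = D₀(1+g) ⇒ g(P+D₀) = P·r − D₀
g = (P·r − D₀)/(P + D₀) = ($1,167,328.56×0.099 − $40,200.00) / ($1,167,328.56 + $40,200.00) = 0.062413

6.24%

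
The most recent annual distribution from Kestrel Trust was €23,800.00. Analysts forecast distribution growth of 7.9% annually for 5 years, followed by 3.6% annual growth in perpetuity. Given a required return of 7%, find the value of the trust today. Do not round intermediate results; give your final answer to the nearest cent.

€878253.16

D_1 = 25680.20000
D_2 = 27708.93580
D_3 = 29897.94173
D_4 = 32259.87912
D_5 = 34808.40958
Terminal value at year 5: TV = D_5×(1+g_2)/(r−g_2) = 36061.51232/0.034 = 1060632.71530
P_0 = D_1/(1+r)^1 + D_2/(1+r)^2 + D_3/(1+r)^3 + D_4/(1+r)^4 + D_5/(1+r)^5 + TV/(1+r)^5
    = 24000.18692 + 24202.05765 + 24405.62636 + 24610.90733 + 24817.91496 + 756216.46752 = 878253.16072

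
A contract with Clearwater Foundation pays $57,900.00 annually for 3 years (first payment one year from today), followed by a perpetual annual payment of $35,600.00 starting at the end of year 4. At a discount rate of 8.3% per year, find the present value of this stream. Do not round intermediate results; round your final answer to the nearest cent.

PV of 3-year annuity: $57,900.00 × [1 − (1+0.083)^−3] / 0.083 = 148409.86988
Perpetuity value at year 3: $35,600.00 / 0.083 = 428915.66265
PV of perpetuity: 428915.66265 / (1+0.083)^3 = 337665.37996
Total PV = 148409.86988 + 337665.37996 = 486075.24984

$486075.25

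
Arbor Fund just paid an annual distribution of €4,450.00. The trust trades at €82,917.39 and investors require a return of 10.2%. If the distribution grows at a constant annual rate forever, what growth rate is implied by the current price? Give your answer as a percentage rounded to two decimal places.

4.59%

P = D₀(1+g)/(r−g) ⇒ P(r−g) = D₀(1+g) ⇒ g(P+D₀) = P·r − D₀
g = (P·r − D₀)/(P + D₀) = (€82,917.39×0.102 − €4,450.00) / (€82,917.39 + €4,450.00) = 0.045870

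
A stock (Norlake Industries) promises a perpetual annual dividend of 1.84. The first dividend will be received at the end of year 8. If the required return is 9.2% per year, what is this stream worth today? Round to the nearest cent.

10.80

Value at end of year 7: C / r = 1.84 / 0.092 = 20.0000
Discount to today: PV = 20.0000 / (1 + 0.092)^7 = 20.0000 / 1.851648 = 10.80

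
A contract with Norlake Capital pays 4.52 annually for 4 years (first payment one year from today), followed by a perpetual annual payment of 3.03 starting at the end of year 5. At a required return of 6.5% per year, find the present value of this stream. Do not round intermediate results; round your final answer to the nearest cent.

51.72

PV of 4-year annuity: 4.52 × [1 − (1+0.065)^−4] / 0.065 = 15.48461
Perpetuity value at year 4: 3.03 / 0.065 = 46.61538
PV of perpetuity: 46.61538 / (1+0.065)^4 = 36.23521
Total PV = 15.48461 + 36.23521 = 51.71982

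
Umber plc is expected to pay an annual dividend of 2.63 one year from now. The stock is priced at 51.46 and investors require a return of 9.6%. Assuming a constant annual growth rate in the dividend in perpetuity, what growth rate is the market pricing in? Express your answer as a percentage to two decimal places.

4.49%

P = D₁/(r−g) ⇒ g = r − D₁/P = 0.096 − 2.63/51.46 = 0.044892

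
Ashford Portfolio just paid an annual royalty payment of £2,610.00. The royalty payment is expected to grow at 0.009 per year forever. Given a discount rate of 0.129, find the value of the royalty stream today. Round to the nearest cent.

£21945.75

D₁ = D₀ × (1 + g) = £2,610.00 × 1.009 = £2,633.4900
Growing perpetuity: P = D₁ / (r − g) = £2,633.4900 / (0.129 − 0.009) = £21,945.75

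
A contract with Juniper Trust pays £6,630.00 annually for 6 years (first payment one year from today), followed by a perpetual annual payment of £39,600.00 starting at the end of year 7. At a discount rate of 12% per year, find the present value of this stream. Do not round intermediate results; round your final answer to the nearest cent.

£194446.90

PV of 6-year annuity: £6,630.00 × [1 − (1+0.12)^−6] / 0.12 = 27258.63055
Perpetuity value at year 6: £39,600.00 / 0.12 = 330000.00000
PV of perpetuity: 330000.00000 / (1+0.12)^6 = 167188.26999
Total PV = 27258.63055 + 167188.26999 = 194446.90054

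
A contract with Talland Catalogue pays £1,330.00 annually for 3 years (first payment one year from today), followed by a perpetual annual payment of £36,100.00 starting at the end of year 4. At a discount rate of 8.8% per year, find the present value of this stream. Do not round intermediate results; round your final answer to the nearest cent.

PV of 3-year annuity: £1,330.00 × [1 − (1+0.088)^−3] / 0.088 = 3378.65828
Perpetuity value at year 3: £36,100.00 / 0.088 = 410227.27273
PV of perpetuity: 410227.27273 / (1+0.088)^3 = 318520.83362
Total PV = 3378.65828 + 318520.83362 = 321899.49190

£321899.49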